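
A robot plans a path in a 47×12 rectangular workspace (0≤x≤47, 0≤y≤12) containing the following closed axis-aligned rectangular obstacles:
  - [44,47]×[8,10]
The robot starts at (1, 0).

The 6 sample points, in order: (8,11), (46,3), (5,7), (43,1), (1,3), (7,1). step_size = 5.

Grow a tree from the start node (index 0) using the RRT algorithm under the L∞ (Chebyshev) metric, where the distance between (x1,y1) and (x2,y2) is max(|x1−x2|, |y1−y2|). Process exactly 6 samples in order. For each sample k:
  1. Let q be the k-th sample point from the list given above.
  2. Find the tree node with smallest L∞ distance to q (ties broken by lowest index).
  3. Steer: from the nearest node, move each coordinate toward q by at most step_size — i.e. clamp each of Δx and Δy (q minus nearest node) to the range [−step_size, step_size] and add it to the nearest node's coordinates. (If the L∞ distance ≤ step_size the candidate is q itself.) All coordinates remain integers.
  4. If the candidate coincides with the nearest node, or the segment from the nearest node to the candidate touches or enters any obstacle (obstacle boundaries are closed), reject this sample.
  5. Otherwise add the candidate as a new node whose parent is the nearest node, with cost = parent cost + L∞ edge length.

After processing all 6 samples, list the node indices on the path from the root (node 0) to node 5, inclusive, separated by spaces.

1. q=(8,11) nearest=0 d=11 new=(6,5) → add node 1 parent=0 cost=5
2. q=(46,3) nearest=1 d=40 new=(11,3) → add node 2 parent=1 cost=10
3. q=(5,7) nearest=1 d=2 new=(5,7) → add node 3 parent=1 cost=7
4. q=(43,1) nearest=2 d=32 new=(16,1) → add node 4 parent=2 cost=15
5. q=(1,3) nearest=0 d=3 new=(1,3) → add node 5 parent=0 cost=3
6. q=(7,1) nearest=1 d=4 new=(7,1) → add node 6 parent=1 cost=9

Path: 0 5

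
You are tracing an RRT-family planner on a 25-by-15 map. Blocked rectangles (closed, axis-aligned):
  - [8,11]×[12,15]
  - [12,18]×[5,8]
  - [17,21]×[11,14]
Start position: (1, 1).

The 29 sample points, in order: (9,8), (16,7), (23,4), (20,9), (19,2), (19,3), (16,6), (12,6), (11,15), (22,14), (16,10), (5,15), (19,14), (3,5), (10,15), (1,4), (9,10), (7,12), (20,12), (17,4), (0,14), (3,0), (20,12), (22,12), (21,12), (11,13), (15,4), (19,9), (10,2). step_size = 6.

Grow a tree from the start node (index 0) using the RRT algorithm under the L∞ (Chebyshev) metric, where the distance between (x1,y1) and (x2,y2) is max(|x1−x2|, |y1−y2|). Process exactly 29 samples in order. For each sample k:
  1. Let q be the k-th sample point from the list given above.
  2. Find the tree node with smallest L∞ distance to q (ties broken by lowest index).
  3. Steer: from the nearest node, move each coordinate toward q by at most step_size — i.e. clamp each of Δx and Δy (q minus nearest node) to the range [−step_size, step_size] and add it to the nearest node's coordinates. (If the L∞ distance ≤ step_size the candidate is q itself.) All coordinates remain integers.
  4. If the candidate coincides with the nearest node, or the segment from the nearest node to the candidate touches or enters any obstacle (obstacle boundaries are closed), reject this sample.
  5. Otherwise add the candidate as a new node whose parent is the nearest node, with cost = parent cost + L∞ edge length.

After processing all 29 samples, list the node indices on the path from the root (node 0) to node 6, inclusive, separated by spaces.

1. q=(9,8) nearest=0 d=8 new=(7,7) → add node 1 parent=0 cost=6
2. q=(16,7) nearest=1 d=9 new=(13,7) → blocked by [12,18]×[5,8], reject
3. q=(23,4) nearest=1 d=16 new=(13,4) → add node 2 parent=1 cost=12
4. q=(20,9) nearest=2 d=7 new=(19,9) → blocked by [12,18]×[5,8], reject
5. q=(19,2) nearest=2 d=6 new=(19,2) → add node 3 parent=2 cost=18
6. q=(19,3) nearest=3 d=1 new=(19,3) → add node 4 parent=3 cost=19
7. q=(16,6) nearest=2 d=3 new=(16,6) → blocked by [12,18]×[5,8], reject
8. q=(12,6) nearest=2 d=2 new=(12,6) → blocked by [12,18]×[5,8], reject
9. q=(11,15) nearest=1 d=8 new=(11,13) → blocked by [8,11]×[12,15], reject
10. q=(22,14) nearest=2 d=10 new=(19,10) → blocked by [12,18]×[5,8], reject
11. q=(16,10) nearest=2 d=6 new=(16,10) → blocked by [12,18]×[5,8], reject
12. q=(5,15) nearest=1 d=8 new=(5,13) → add node 5 parent=1 cost=12
13. q=(19,14) nearest=2 d=10 new=(19,10) → blocked by [12,18]×[5,8], reject
14. q=(3,5) nearest=0 d=4 new=(3,5) → add node 6 parent=0 cost=4
15. q=(10,15) nearest=5 d=5 new=(10,15) → blocked by [8,11]×[12,15], reject
16. q=(1,4) nearest=6 d=2 new=(1,4) → add node 7 parent=6 cost=6
17. q=(9,10) nearest=1 d=3 new=(9,10) → add node 8 parent=1 cost=9
18. q=(7,12) nearest=5 d=2 new=(7,12) → add node 9 parent=5 cost=14
19. q=(20,12) nearest=2 d=8 new=(19,10) → blocked by [12,18]×[5,8], reject
20. q=(17,4) nearest=3 d=2 new=(17,4) → add node 10 parent=3 cost=20
21. q=(0,14) nearest=5 d=5 new=(0,14) → add node 11 parent=5 cost=17
22. q=(3,0) nearest=0 d=2 new=(3,0) → add node 12 parent=0 cost=2
23. q=(20,12) nearest=2 d=8 new=(19,10) → blocked by [12,18]×[5,8], reject
24. q=(22,12) nearest=10 d=8 new=(22,10) → blocked by [12,18]×[5,8], reject
25. q=(21,12) nearest=2 d=8 new=(19,10) → blocked by [12,18]×[5,8], reject
26. q=(11,13) nearest=8 d=3 new=(11,13) → blocked by [8,11]×[12,15], reject
27. q=(15,4) nearest=2 d=2 new=(15,4) → add node 13 parent=2 cost=14
28. q=(19,9) nearest=10 d=5 new=(19,9) → blocked by [12,18]×[5,8], reject
29. q=(10,2) nearest=2 d=3 new=(10,2) → add node 14 parent=2 cost=15

Path: 0 6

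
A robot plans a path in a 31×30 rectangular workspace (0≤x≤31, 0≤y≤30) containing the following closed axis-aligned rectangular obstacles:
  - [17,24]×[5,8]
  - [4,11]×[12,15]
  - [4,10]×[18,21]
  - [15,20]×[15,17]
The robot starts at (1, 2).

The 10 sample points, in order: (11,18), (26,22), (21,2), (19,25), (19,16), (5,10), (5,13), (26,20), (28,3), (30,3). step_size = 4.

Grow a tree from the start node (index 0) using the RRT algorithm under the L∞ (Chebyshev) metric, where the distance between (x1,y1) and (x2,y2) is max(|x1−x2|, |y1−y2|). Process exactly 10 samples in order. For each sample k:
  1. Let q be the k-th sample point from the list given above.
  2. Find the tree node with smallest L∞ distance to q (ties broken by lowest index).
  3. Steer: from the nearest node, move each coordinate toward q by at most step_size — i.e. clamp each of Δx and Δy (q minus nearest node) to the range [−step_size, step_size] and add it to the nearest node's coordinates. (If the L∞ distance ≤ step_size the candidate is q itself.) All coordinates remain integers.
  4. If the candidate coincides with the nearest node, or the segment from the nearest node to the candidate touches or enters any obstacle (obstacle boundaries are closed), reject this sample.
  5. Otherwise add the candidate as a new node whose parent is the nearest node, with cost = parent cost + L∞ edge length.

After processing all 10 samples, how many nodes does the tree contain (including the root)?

1. q=(11,18) nearest=0 d=16 new=(5,6) → add node 1 parent=0 cost=4
2. q=(26,22) nearest=1 d=21 new=(9,10) → add node 2 parent=1 cost=8
3. q=(21,2) nearest=2 d=12 new=(13,6) → add node 3 parent=2 cost=12
4. q=(19,25) nearest=2 d=15 new=(13,14) → blocked by [4,11]×[12,15], reject
5. q=(19,16) nearest=2 d=10 new=(13,14) → blocked by [4,11]×[12,15], reject
6. q=(5,10) nearest=1 d=4 new=(5,10) → add node 4 parent=1 cost=8
7. q=(5,13) nearest=4 d=3 new=(5,13) → blocked by [4,11]×[12,15], reject
8. q=(26,20) nearest=3 d=14 new=(17,10) → add node 5 parent=3 cost=16
9. q=(28,3) nearest=5 d=11 new=(21,6) → blocked by [17,24]×[5,8], reject
10. q=(30,3) nearest=5 d=13 new=(21,6) → blocked by [17,24]×[5,8], reject

Node count: 6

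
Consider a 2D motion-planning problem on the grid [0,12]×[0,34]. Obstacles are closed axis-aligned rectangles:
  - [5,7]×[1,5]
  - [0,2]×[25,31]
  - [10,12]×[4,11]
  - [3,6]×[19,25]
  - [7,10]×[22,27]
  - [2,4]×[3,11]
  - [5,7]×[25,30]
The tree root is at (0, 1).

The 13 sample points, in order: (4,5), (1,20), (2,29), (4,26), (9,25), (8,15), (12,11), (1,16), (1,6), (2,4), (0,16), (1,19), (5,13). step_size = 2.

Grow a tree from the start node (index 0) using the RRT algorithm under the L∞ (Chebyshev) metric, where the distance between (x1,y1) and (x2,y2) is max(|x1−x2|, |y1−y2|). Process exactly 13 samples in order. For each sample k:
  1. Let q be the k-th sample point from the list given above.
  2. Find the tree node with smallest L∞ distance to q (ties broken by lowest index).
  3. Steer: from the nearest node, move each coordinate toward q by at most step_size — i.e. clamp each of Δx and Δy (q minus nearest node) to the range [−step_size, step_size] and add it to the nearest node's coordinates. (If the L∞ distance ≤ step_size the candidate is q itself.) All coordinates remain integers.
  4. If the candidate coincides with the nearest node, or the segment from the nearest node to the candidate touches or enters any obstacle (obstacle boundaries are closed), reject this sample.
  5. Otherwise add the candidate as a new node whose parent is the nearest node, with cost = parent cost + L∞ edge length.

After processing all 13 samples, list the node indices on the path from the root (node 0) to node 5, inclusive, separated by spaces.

Path: 0 1 2 3 4 5

1. q=(4,5) nearest=0 d=4 new=(2,3) → blocked by [2,4]×[3,11], reject
2. q=(1,20) nearest=0 d=19 new=(1,3) → add node 1 parent=0 cost=2
3. q=(2,29) nearest=1 d=26 new=(2,5) → blocked by [2,4]×[3,11], reject
4. q=(4,26) nearest=1 d=23 new=(3,5) → blocked by [2,4]×[3,11], reject
5. q=(9,25) nearest=1 d=22 new=(3,5) → blocked by [2,4]×[3,11], reject
6. q=(8,15) nearest=1 d=12 new=(3,5) → blocked by [2,4]×[3,11], reject
7. q=(12,11) nearest=1 d=11 new=(3,5) → blocked by [2,4]×[3,11], reject
8. q=(1,16) nearest=1 d=13 new=(1,5) → add node 2 parent=1 cost=4
9. q=(1,6) nearest=2 d=1 new=(1,6) → add node 3 parent=2 cost=5
10. q=(2,4) nearest=1 d=1 new=(2,4) → blocked by [2,4]×[3,11], reject
11. q=(0,16) nearest=3 d=10 new=(0,8) → add node 4 parent=3 cost=7
12. q=(1,19) nearest=4 d=11 new=(1,10) → add node 5 parent=4 cost=9
13. q=(5,13) nearest=5 d=4 new=(3,12) → blocked by [2,4]×[3,11], reject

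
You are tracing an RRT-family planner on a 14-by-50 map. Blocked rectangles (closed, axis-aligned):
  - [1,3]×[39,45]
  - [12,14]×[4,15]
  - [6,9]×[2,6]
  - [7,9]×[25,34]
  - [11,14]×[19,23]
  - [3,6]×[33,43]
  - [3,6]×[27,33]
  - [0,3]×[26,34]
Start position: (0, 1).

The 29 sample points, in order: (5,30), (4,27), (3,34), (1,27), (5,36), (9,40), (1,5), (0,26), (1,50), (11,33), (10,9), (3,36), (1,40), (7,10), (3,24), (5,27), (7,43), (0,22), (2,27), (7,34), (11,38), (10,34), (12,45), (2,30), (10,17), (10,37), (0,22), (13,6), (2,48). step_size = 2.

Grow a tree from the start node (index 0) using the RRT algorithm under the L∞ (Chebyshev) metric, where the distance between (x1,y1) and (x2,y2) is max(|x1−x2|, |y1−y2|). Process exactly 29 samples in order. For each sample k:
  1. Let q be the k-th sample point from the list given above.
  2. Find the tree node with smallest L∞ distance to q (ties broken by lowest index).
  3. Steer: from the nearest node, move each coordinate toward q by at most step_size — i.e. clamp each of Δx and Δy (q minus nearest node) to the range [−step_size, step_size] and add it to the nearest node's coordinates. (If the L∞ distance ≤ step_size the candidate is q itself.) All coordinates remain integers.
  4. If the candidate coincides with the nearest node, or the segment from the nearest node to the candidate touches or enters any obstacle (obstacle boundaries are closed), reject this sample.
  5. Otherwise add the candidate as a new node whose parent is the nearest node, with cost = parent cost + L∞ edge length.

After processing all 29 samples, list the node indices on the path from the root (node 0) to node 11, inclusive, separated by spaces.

1. q=(5,30) nearest=0 d=29 new=(2,3) → add node 1 parent=0 cost=2
2. q=(4,27) nearest=1 d=24 new=(4,5) → add node 2 parent=1 cost=4
3. q=(3,34) nearest=2 d=29 new=(3,7) → add node 3 parent=2 cost=6
4. q=(1,27) nearest=3 d=20 new=(1,9) → add node 4 parent=3 cost=8
5. q=(5,36) nearest=4 d=27 new=(3,11) → add node 5 parent=4 cost=10
6. q=(9,40) nearest=5 d=29 new=(5,13) → add node 6 parent=5 cost=12
7. q=(1,5) nearest=1 d=2 new=(1,5) → add node 7 parent=1 cost=4
8. q=(0,26) nearest=6 d=13 new=(3,15) → add node 8 parent=6 cost=14
9. q=(1,50) nearest=8 d=35 new=(1,17) → add node 9 parent=8 cost=16
10. q=(11,33) nearest=9 d=16 new=(3,19) → add node 10 parent=9 cost=18
11. q=(10,9) nearest=6 d=5 new=(7,11) → add node 11 parent=6 cost=14
12. q=(3,36) nearest=10 d=17 new=(3,21) → add node 12 parent=10 cost=20
13. q=(1,40) nearest=12 d=19 new=(1,23) → add node 13 parent=12 cost=22
14. q=(7,10) nearest=11 d=1 new=(7,10) → add node 14 parent=11 cost=15
15. q=(3,24) nearest=13 d=2 new=(3,24) → add node 15 parent=13 cost=24
16. q=(5,27) nearest=15 d=3 new=(5,26) → add node 16 parent=15 cost=26
17. q=(7,43) nearest=16 d=17 new=(7,28) → blocked by [7,9]×[25,34], reject
18. q=(0,22) nearest=13 d=1 new=(0,22) → add node 17 parent=13 cost=23
19. q=(2,27) nearest=15 d=3 new=(2,26) → blocked by [0,3]×[26,34], reject
20. q=(7,34) nearest=16 d=8 new=(7,28) → blocked by [7,9]×[25,34], reject
21. q=(11,38) nearest=16 d=12 new=(7,28) → blocked by [7,9]×[25,34], reject
22. q=(10,34) nearest=16 d=8 new=(7,28) → blocked by [7,9]×[25,34], reject
23. q=(12,45) nearest=16 d=19 new=(7,28) → blocked by [7,9]×[25,34], reject
24. q=(2,30) nearest=16 d=4 new=(3,28) → blocked by [3,6]×[27,33], reject
25. q=(10,17) nearest=6 d=5 new=(7,15) → add node 18 parent=6 cost=14
26. q=(10,37) nearest=16 d=11 new=(7,28) → blocked by [7,9]×[25,34], reject
27. q=(0,22) nearest=17 d=0 → coincident, reject
28. q=(13,6) nearest=11 d=6 new=(9,9) → add node 19 parent=11 cost=16
29. q=(2,48) nearest=16 d=22 new=(3,28) → blocked by [3,6]×[27,33], reject

Path: 0 1 2 3 4 5 6 11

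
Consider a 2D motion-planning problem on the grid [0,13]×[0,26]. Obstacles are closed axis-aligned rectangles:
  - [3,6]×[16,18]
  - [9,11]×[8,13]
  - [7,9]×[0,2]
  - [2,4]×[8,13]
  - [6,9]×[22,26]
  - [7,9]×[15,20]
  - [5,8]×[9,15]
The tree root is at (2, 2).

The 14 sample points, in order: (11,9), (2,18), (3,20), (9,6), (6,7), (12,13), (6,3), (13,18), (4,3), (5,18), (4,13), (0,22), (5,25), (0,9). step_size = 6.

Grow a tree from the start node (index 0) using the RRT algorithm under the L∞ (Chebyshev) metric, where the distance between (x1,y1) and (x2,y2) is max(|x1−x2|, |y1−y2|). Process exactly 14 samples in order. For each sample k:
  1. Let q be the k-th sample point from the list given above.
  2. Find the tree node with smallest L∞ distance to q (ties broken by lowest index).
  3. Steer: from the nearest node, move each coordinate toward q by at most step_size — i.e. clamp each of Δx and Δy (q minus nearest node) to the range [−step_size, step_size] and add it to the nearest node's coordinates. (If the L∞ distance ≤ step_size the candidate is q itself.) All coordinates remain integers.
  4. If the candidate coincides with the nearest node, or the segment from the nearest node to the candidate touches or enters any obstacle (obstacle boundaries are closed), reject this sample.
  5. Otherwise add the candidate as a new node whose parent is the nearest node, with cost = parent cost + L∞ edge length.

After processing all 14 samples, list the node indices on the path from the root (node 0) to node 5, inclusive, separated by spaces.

Path: 0 5

1. q=(11,9) nearest=0 d=9 new=(8,8) → add node 1 parent=0 cost=6
2. q=(2,18) nearest=1 d=10 new=(2,14) → blocked by [2,4]×[8,13], reject
3. q=(3,20) nearest=1 d=12 new=(3,14) → blocked by [2,4]×[8,13], reject
4. q=(9,6) nearest=1 d=2 new=(9,6) → add node 2 parent=1 cost=8
5. q=(6,7) nearest=1 d=2 new=(6,7) → add node 3 parent=1 cost=8
6. q=(12,13) nearest=1 d=5 new=(12,13) → blocked by [9,11]×[8,13], reject
7. q=(6,3) nearest=2 d=3 new=(6,3) → add node 4 parent=2 cost=11
8. q=(13,18) nearest=1 d=10 new=(13,14) → blocked by [9,11]×[8,13], reject
9. q=(4,3) nearest=0 d=2 new=(4,3) → add node 5 parent=0 cost=2
10. q=(5,18) nearest=1 d=10 new=(5,14) → blocked by [5,8]×[9,15], reject
11. q=(4,13) nearest=1 d=5 new=(4,13) → blocked by [2,4]×[8,13], reject
12. q=(0,22) nearest=1 d=14 new=(2,14) → blocked by [2,4]×[8,13], reject
13. q=(5,25) nearest=1 d=17 new=(5,14) → blocked by [5,8]×[9,15], reject
14. q=(0,9) nearest=3 d=6 new=(0,9) → blocked by [2,4]×[8,13], reject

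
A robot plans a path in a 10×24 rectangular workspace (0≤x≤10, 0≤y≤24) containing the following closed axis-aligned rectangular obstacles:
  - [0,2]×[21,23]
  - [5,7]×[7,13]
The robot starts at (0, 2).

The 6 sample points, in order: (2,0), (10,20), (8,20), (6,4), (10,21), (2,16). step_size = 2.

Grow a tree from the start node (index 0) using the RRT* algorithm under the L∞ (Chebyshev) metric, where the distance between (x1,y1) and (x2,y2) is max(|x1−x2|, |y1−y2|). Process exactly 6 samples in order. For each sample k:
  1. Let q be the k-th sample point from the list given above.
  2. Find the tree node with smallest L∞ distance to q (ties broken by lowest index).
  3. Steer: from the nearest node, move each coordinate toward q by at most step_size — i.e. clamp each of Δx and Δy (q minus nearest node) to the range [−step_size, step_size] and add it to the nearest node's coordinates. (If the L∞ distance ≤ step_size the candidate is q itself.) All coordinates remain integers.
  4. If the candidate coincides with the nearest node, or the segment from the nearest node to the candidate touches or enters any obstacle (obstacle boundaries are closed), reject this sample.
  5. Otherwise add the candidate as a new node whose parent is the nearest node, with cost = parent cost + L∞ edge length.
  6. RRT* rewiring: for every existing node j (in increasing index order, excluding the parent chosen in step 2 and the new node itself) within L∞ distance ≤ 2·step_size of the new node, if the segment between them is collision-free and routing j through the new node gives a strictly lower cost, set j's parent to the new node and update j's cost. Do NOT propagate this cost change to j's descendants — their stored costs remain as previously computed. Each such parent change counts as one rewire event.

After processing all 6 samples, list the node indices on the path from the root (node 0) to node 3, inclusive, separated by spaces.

Path: 0 2 3

1. q=(2,0) nearest=0 d=2 new=(2,0) → add node 1 parent=0 cost=2
2. q=(10,20) nearest=0 d=18 new=(2,4) → add node 2 parent=0 cost=2
3. q=(8,20) nearest=2 d=16 new=(4,6) → add node 3 parent=2 cost=4
4. q=(6,4) nearest=3 d=2 new=(6,4) → add node 4 parent=3 cost=6
5. q=(10,21) nearest=3 d=15 new=(6,8) → blocked by [5,7]×[7,13], reject
6. q=(2,16) nearest=3 d=10 new=(2,8) → add node 5 parent=3 cost=6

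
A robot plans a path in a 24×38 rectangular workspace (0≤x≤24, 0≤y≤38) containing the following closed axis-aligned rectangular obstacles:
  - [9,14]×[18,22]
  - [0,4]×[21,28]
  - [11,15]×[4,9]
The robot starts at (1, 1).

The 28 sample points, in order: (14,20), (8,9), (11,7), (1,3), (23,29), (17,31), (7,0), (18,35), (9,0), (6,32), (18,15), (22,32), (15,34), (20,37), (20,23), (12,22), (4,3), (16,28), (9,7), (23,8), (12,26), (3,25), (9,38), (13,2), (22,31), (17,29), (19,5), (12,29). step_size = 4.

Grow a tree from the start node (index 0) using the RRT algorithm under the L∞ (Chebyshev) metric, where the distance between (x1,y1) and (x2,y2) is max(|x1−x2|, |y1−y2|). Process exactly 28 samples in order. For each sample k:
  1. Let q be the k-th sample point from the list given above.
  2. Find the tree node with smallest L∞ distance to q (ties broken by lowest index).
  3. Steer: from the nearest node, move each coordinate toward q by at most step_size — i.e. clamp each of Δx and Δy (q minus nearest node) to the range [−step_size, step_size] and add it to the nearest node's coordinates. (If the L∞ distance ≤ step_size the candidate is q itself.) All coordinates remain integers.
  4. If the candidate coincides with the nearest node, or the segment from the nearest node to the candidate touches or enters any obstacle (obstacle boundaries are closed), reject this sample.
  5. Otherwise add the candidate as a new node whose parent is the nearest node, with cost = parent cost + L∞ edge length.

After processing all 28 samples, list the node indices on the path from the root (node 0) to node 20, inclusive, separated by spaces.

1. q=(14,20) nearest=0 d=19 new=(5,5) → add node 1 parent=0 cost=4
2. q=(8,9) nearest=1 d=4 new=(8,9) → add node 2 parent=1 cost=8
3. q=(11,7) nearest=2 d=3 new=(11,7) → blocked by [11,15]×[4,9], reject
4. q=(1,3) nearest=0 d=2 new=(1,3) → add node 3 parent=0 cost=2
5. q=(23,29) nearest=2 d=20 new=(12,13) → add node 4 parent=2 cost=12
6. q=(17,31) nearest=4 d=18 new=(16,17) → add node 5 parent=4 cost=16
7. q=(7,0) nearest=1 d=5 new=(7,1) → add node 6 parent=1 cost=8
8. q=(18,35) nearest=5 d=18 new=(18,21) → add node 7 parent=5 cost=20
9. q=(9,0) nearest=6 d=2 new=(9,0) → add node 8 parent=6 cost=10
10. q=(6,32) nearest=7 d=12 new=(14,25) → add node 9 parent=7 cost=24
11. q=(18,15) nearest=5 d=2 new=(18,15) → add node 10 parent=5 cost=18
12. q=(22,32) nearest=9 d=8 new=(18,29) → add node 11 parent=9 cost=28
13. q=(15,34) nearest=11 d=5 new=(15,33) → add node 12 parent=11 cost=32
14. q=(20,37) nearest=12 d=5 new=(19,37) → add node 13 parent=12 cost=36
15. q=(20,23) nearest=7 d=2 new=(20,23) → add node 14 parent=7 cost=22
16. q=(12,22) nearest=9 d=3 new=(12,22) → blocked by [9,14]×[18,22], reject
17. q=(4,3) nearest=1 d=2 new=(4,3) → add node 15 parent=1 cost=6
18. q=(16,28) nearest=11 d=2 new=(16,28) → add node 16 parent=11 cost=30
19. q=(9,7) nearest=2 d=2 new=(9,7) → add node 17 parent=2 cost=10
20. q=(23,8) nearest=10 d=7 new=(22,11) → add node 18 parent=10 cost=22
21. q=(12,26) nearest=9 d=2 new=(12,26) → add node 19 parent=9 cost=26
22. q=(3,25) nearest=19 d=9 new=(8,25) → add node 20 parent=19 cost=30
23. q=(9,38) nearest=12 d=6 new=(11,37) → add node 21 parent=12 cost=36
24. q=(13,2) nearest=8 d=4 new=(13,2) → add node 22 parent=8 cost=14
25. q=(22,31) nearest=11 d=4 new=(22,31) → add node 23 parent=11 cost=32
26. q=(17,29) nearest=11 d=1 new=(17,29) → add node 24 parent=11 cost=29
27. q=(19,5) nearest=18 d=6 new=(19,7) → add node 25 parent=18 cost=26
28. q=(12,29) nearest=19 d=3 new=(12,29) → add node 26 parent=19 cost=29

Path: 0 1 2 4 5 7 9 19 20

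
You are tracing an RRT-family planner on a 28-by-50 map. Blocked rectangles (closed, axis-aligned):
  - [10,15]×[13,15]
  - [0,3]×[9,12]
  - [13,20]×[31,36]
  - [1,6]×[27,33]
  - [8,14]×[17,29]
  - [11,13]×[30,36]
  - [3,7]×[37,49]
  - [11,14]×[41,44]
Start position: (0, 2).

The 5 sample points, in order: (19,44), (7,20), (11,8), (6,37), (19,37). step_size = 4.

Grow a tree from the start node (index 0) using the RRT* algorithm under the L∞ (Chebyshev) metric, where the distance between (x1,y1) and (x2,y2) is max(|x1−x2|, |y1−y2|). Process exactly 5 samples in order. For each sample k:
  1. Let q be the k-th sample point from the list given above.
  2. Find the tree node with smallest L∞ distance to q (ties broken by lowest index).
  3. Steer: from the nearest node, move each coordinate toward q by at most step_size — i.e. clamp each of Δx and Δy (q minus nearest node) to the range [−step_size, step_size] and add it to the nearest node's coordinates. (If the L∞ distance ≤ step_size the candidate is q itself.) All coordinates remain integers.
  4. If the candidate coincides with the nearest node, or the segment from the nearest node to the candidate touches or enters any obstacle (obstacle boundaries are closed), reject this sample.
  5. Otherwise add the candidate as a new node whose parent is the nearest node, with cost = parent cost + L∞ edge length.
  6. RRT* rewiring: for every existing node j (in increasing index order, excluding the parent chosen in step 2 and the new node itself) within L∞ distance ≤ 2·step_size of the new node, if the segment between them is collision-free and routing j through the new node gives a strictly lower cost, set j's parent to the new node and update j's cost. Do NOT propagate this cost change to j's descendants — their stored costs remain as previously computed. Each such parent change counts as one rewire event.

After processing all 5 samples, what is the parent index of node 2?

Parent of node 2: 1

1. q=(19,44) nearest=0 d=42 new=(4,6) → add node 1 parent=0 cost=4
2. q=(7,20) nearest=1 d=14 new=(7,10) → add node 2 parent=1 cost=8
3. q=(11,8) nearest=2 d=4 new=(11,8) → add node 3 parent=2 cost=12
4. q=(6,37) nearest=2 d=27 new=(6,14) → add node 4 parent=2 cost=12
5. q=(19,37) nearest=4 d=23 new=(10,18) → blocked by [8,14]×[17,29], reject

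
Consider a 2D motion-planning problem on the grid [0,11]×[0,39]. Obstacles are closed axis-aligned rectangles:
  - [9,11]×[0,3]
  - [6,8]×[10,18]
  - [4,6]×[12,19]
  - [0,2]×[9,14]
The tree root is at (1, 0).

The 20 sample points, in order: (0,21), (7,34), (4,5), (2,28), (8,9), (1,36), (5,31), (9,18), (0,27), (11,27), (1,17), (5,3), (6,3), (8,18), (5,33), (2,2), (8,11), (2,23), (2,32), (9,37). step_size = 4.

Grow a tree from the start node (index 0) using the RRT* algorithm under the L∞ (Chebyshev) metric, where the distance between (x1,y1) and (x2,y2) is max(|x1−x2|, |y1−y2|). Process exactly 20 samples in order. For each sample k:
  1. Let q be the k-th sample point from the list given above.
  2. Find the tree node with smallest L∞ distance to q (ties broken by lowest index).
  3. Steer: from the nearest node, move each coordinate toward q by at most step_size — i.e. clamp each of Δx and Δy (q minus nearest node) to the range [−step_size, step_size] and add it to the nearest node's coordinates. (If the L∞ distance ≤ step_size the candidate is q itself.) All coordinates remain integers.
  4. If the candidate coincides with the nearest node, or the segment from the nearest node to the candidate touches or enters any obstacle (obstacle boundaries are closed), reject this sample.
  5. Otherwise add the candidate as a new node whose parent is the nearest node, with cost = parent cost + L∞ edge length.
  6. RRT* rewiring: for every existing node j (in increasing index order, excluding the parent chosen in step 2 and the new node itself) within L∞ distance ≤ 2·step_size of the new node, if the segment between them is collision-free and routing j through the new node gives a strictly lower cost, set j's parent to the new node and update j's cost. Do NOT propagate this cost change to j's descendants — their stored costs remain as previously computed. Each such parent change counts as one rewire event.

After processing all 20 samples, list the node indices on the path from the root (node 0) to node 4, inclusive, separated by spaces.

Path: 0 10 4

1. q=(0,21) nearest=0 d=21 new=(0,4) → add node 1 parent=0 cost=4
2. q=(7,34) nearest=1 d=30 new=(4,8) → add node 2 parent=1 cost=8
3. q=(4,5) nearest=2 d=3 new=(4,5) → add node 3 parent=2 cost=11
4. q=(2,28) nearest=2 d=20 new=(2,12) → blocked by [0,2]×[9,14], reject
5. q=(8,9) nearest=2 d=4 new=(8,9) → add node 4 parent=2 cost=12
6. q=(1,36) nearest=4 d=27 new=(4,13) → blocked by [6,8]×[10,18], reject
7. q=(5,31) nearest=4 d=22 new=(5,13) → blocked by [6,8]×[10,18], reject
8. q=(9,18) nearest=4 d=9 new=(9,13) → add node 5 parent=4 cost=16
9. q=(0,27) nearest=5 d=14 new=(5,17) → blocked by [6,8]×[10,18], reject
10. q=(11,27) nearest=5 d=14 new=(11,17) → add node 6 parent=5 cost=20
11. q=(1,17) nearest=4 d=8 new=(4,13) → blocked by [6,8]×[10,18], reject
12. q=(5,3) nearest=3 d=2 new=(5,3) → add node 7 parent=3 cost=13
13. q=(6,3) nearest=7 d=1 new=(6,3) → add node 8 parent=7 cost=14
14. q=(8,18) nearest=6 d=3 new=(8,18) → blocked by [6,8]×[10,18], reject
15. q=(5,33) nearest=6 d=16 new=(7,21) → add node 9 parent=6 cost=24
16. q=(2,2) nearest=0 d=2 new=(2,2) → add node 10 parent=0 cost=2; rewire 3→10 (5<11); rewire 4→10 (9<12); rewire 7→10 (5<13); rewire 8→10 (6<14)
17. q=(8,11) nearest=4 d=2 new=(8,11) → blocked by [6,8]×[10,18], reject
18. q=(2,23) nearest=9 d=5 new=(3,23) → add node 11 parent=9 cost=28
19. q=(2,32) nearest=11 d=9 new=(2,27) → add node 12 parent=11 cost=32
20. q=(9,37) nearest=12 d=10 new=(6,31) → add node 13 parent=12 cost=36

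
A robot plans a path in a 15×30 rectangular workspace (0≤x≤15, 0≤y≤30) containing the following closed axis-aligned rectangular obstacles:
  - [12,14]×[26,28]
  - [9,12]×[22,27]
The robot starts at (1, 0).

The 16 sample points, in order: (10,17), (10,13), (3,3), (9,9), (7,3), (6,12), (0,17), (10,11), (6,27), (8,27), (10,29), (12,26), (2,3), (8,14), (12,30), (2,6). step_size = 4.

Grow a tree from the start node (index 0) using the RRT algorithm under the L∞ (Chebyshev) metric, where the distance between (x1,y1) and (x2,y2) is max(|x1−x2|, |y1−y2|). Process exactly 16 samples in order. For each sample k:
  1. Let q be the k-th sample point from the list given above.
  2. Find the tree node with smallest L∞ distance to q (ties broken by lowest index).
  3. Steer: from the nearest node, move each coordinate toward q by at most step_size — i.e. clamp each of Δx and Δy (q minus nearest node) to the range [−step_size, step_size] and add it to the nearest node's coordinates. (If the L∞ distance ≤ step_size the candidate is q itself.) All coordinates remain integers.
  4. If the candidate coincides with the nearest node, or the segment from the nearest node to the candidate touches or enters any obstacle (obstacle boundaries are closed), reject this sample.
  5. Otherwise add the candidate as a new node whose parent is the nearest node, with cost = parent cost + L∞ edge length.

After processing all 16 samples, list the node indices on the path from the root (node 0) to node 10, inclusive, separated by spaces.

1. q=(10,17) nearest=0 d=17 new=(5,4) → add node 1 parent=0 cost=4
2. q=(10,13) nearest=1 d=9 new=(9,8) → add node 2 parent=1 cost=8
3. q=(3,3) nearest=1 d=2 new=(3,3) → add node 3 parent=1 cost=6
4. q=(9,9) nearest=2 d=1 new=(9,9) → add node 4 parent=2 cost=9
5. q=(7,3) nearest=1 d=2 new=(7,3) → add node 5 parent=1 cost=6
6. q=(6,12) nearest=4 d=3 new=(6,12) → add node 6 parent=4 cost=12
7. q=(0,17) nearest=6 d=6 new=(2,16) → add node 7 parent=6 cost=16
8. q=(10,11) nearest=4 d=2 new=(10,11) → add node 8 parent=4 cost=11
9. q=(6,27) nearest=7 d=11 new=(6,20) → add node 9 parent=7 cost=20
10. q=(8,27) nearest=9 d=7 new=(8,24) → add node 10 parent=9 cost=24
11. q=(10,29) nearest=10 d=5 new=(10,28) → blocked by [9,12]×[22,27], reject
12. q=(12,26) nearest=10 d=4 new=(12,26) → blocked by [12,14]×[26,28], reject
13. q=(2,3) nearest=3 d=1 new=(2,3) → add node 11 parent=3 cost=7
14. q=(8,14) nearest=6 d=2 new=(8,14) → add node 12 parent=6 cost=14
15. q=(12,30) nearest=10 d=6 new=(12,28) → blocked by [12,14]×[26,28], reject
16. q=(2,6) nearest=1 d=3 new=(2,6) → add node 13 parent=1 cost=7

Path: 0 1 2 4 6 7 9 10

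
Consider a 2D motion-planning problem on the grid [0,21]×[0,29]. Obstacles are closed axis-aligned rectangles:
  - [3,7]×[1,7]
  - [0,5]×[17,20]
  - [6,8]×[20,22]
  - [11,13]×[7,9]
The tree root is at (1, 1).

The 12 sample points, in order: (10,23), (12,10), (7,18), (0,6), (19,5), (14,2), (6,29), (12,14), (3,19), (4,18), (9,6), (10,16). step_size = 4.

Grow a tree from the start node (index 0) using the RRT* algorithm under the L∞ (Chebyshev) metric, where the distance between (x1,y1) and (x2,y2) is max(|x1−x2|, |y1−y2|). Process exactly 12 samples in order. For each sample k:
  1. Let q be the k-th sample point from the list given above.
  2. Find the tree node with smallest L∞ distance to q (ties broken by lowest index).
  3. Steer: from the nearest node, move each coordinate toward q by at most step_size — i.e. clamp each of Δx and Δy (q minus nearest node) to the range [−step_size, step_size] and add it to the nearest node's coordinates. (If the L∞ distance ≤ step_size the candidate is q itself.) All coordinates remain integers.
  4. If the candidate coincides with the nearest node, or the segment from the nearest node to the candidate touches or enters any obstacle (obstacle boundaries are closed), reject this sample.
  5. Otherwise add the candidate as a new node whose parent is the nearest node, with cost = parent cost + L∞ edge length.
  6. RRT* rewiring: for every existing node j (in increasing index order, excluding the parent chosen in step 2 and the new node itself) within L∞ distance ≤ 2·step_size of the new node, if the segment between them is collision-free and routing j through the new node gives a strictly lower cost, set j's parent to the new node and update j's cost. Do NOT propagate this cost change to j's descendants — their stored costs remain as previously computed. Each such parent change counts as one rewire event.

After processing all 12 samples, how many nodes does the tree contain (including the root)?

Node count: 5

1. q=(10,23) nearest=0 d=22 new=(5,5) → blocked by [3,7]×[1,7], reject
2. q=(12,10) nearest=0 d=11 new=(5,5) → blocked by [3,7]×[1,7], reject
3. q=(7,18) nearest=0 d=17 new=(5,5) → blocked by [3,7]×[1,7], reject
4. q=(0,6) nearest=0 d=5 new=(0,5) → add node 1 parent=0 cost=4
5. q=(19,5) nearest=0 d=18 new=(5,5) → blocked by [3,7]×[1,7], reject
6. q=(14,2) nearest=0 d=13 new=(5,2) → blocked by [3,7]×[1,7], reject
7. q=(6,29) nearest=1 d=24 new=(4,9) → add node 2 parent=1 cost=8
8. q=(12,14) nearest=2 d=8 new=(8,13) → add node 3 parent=2 cost=12
9. q=(3,19) nearest=3 d=6 new=(4,17) → blocked by [0,5]×[17,20], reject
10. q=(4,18) nearest=3 d=5 new=(4,17) → blocked by [0,5]×[17,20], reject
11. q=(9,6) nearest=2 d=5 new=(8,6) → blocked by [3,7]×[1,7], reject
12. q=(10,16) nearest=3 d=3 new=(10,16) → add node 4 parent=3 cost=15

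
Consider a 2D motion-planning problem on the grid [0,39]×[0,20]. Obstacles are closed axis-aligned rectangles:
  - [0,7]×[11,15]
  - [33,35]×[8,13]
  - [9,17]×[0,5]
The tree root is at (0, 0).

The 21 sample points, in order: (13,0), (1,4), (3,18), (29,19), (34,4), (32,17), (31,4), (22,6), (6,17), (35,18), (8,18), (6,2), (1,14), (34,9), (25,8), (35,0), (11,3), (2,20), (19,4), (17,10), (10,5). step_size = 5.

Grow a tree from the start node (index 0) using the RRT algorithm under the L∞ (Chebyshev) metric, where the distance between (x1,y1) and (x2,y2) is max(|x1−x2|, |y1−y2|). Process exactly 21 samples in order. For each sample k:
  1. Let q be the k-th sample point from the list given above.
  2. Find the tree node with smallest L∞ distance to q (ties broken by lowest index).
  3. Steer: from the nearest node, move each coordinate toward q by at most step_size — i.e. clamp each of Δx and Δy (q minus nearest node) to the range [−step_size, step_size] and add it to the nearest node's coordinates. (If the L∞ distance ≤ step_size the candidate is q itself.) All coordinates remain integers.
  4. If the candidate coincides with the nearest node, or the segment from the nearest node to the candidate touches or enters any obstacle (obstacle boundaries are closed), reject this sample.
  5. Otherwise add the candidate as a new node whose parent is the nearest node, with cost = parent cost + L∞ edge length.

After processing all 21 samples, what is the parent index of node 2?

1. q=(13,0) nearest=0 d=13 new=(5,0) → add node 1 parent=0 cost=5
2. q=(1,4) nearest=0 d=4 new=(1,4) → add node 2 parent=0 cost=4
3. q=(3,18) nearest=2 d=14 new=(3,9) → add node 3 parent=2 cost=9
4. q=(29,19) nearest=1 d=24 new=(10,5) → blocked by [9,17]×[0,5], reject
5. q=(34,4) nearest=1 d=29 new=(10,4) → blocked by [9,17]×[0,5], reject
6. q=(32,17) nearest=1 d=27 new=(10,5) → blocked by [9,17]×[0,5], reject
7. q=(31,4) nearest=1 d=26 new=(10,4) → blocked by [9,17]×[0,5], reject
8. q=(22,6) nearest=1 d=17 new=(10,5) → blocked by [9,17]×[0,5], reject
9. q=(6,17) nearest=3 d=8 new=(6,14) → blocked by [0,7]×[11,15], reject
10. q=(35,18) nearest=1 d=30 new=(10,5) → blocked by [9,17]×[0,5], reject
11. q=(8,18) nearest=3 d=9 new=(8,14) → blocked by [0,7]×[11,15], reject
12. q=(6,2) nearest=1 d=2 new=(6,2) → add node 4 parent=1 cost=7
13. q=(1,14) nearest=3 d=5 new=(1,14) → blocked by [0,7]×[11,15], reject
14. q=(34,9) nearest=4 d=28 new=(11,7) → blocked by [9,17]×[0,5], reject
15. q=(25,8) nearest=4 d=19 new=(11,7) → blocked by [9,17]×[0,5], reject
16. q=(35,0) nearest=4 d=29 new=(11,0) → blocked by [9,17]×[0,5], reject
17. q=(11,3) nearest=4 d=5 new=(11,3) → blocked by [9,17]×[0,5], reject
18. q=(2,20) nearest=3 d=11 new=(2,14) → blocked by [0,7]×[11,15], reject
19. q=(19,4) nearest=4 d=13 new=(11,4) → blocked by [9,17]×[0,5], reject
20. q=(17,10) nearest=4 d=11 new=(11,7) → blocked by [9,17]×[0,5], reject
21. q=(10,5) nearest=4 d=4 new=(10,5) → blocked by [9,17]×[0,5], reject

Parent of node 2: 0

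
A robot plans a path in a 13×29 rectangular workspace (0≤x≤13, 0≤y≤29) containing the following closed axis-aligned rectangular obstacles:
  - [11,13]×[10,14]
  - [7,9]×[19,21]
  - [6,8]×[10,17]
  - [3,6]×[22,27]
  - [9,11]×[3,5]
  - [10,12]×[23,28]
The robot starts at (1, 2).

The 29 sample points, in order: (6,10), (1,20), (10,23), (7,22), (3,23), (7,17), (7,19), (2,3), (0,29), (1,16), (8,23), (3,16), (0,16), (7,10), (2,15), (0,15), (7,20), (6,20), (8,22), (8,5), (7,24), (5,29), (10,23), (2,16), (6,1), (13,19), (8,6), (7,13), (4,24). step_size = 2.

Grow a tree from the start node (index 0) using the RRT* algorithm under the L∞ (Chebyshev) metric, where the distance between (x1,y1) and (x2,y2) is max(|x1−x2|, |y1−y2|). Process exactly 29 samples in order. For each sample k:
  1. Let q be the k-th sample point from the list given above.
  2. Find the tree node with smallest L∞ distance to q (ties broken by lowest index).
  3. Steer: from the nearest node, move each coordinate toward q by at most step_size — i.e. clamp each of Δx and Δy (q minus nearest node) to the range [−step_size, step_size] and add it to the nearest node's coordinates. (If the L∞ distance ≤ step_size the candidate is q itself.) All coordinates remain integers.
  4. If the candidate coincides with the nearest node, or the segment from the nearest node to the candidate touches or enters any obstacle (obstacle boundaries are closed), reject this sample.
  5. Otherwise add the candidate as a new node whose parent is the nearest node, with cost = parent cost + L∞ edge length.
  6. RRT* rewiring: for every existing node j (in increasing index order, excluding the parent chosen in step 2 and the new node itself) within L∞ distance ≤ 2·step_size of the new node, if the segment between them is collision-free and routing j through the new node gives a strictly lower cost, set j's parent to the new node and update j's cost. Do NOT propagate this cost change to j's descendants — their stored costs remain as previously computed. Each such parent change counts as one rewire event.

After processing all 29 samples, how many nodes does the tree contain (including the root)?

Node count: 22

1. q=(6,10) nearest=0 d=8 new=(3,4) → add node 1 parent=0 cost=2
2. q=(1,20) nearest=1 d=16 new=(1,6) → add node 2 parent=1 cost=4
3. q=(10,23) nearest=2 d=17 new=(3,8) → add node 3 parent=2 cost=6
4. q=(7,22) nearest=3 d=14 new=(5,10) → add node 4 parent=3 cost=8
5. q=(3,23) nearest=4 d=13 new=(3,12) → add node 5 parent=4 cost=10
6. q=(7,17) nearest=5 d=5 new=(5,14) → add node 6 parent=5 cost=12
7. q=(7,19) nearest=6 d=5 new=(7,16) → blocked by [6,8]×[10,17], reject
8. q=(2,3) nearest=0 d=1 new=(2,3) → add node 7 parent=0 cost=1
9. q=(0,29) nearest=6 d=15 new=(3,16) → add node 8 parent=6 cost=14
10. q=(1,16) nearest=8 d=2 new=(1,16) → add node 9 parent=8 cost=16
11. q=(8,23) nearest=8 d=7 new=(5,18) → add node 10 parent=8 cost=16
12. q=(3,16) nearest=8 d=0 → coincident, reject
13. q=(0,16) nearest=9 d=1 new=(0,16) → add node 11 parent=9 cost=17
14. q=(7,10) nearest=4 d=2 new=(7,10) → blocked by [6,8]×[10,17], reject
15. q=(2,15) nearest=8 d=1 new=(2,15) → add node 12 parent=8 cost=15
16. q=(0,15) nearest=9 d=1 new=(0,15) → add node 13 parent=9 cost=17
17. q=(7,20) nearest=10 d=2 new=(7,20) → blocked by [7,9]×[19,21], reject
18. q=(6,20) nearest=10 d=2 new=(6,20) → add node 14 parent=10 cost=18
19. q=(8,22) nearest=14 d=2 new=(8,22) → blocked by [7,9]×[19,21], reject
20. q=(8,5) nearest=1 d=5 new=(5,5) → add node 15 parent=1 cost=4
21. q=(7,24) nearest=14 d=4 new=(7,22) → add node 16 parent=14 cost=20
22. q=(5,29) nearest=16 d=7 new=(5,24) → blocked by [3,6]×[22,27], reject
23. q=(10,23) nearest=16 d=3 new=(9,23) → add node 17 parent=16 cost=22
24. q=(2,16) nearest=8 d=1 new=(2,16) → add node 18 parent=8 cost=15
25. q=(6,1) nearest=1 d=3 new=(5,2) → add node 19 parent=1 cost=4
26. q=(13,19) nearest=17 d=4 new=(11,21) → add node 20 parent=17 cost=24
27. q=(8,6) nearest=15 d=3 new=(7,6) → add node 21 parent=15 cost=6
28. q=(7,13) nearest=6 d=2 new=(7,13) → blocked by [6,8]×[10,17], reject
29. q=(4,24) nearest=16 d=3 new=(5,24) → blocked by [3,6]×[22,27], reject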